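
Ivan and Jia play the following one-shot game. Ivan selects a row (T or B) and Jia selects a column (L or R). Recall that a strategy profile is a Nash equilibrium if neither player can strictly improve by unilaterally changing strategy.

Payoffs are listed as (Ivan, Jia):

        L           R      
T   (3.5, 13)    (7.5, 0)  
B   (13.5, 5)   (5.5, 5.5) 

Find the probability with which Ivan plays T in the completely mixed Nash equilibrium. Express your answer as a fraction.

Let r be the probability that Ivan plays T. In a completely mixed equilibrium, Jia must be indifferent between L and R.
Jia's expected payoff from L is 13r + 5(1−r); from R it is 5.5(1−r).
Setting these equal: 8r + 5 = −5.5r + 5.5, so r = 1/27.

1/27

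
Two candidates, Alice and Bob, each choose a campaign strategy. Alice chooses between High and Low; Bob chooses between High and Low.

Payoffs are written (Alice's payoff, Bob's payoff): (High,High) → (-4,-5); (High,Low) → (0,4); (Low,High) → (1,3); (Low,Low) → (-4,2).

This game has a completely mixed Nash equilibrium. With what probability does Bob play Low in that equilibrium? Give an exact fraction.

Let q be the probability that Bob plays High. In a completely mixed equilibrium, Alice must be indifferent between High and Low.
Alice's expected payoff from High is −4q; from Low it is q − 4(1−q).
Setting these equal: −4q = 5q − 4, so q = 4/9.
Therefore Bob plays Low with probability 1 − 4/9 = 5/9.

5/9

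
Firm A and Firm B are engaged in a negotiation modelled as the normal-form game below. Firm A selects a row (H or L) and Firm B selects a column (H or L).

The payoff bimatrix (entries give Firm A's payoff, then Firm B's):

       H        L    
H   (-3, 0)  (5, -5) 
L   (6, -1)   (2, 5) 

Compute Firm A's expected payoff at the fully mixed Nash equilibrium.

First find y, the probability Firm B plays H, from Firm A's indifference between H and L: −3y + 5(1−y) = 6y + 2(1−y), giving y = 1/4.
Since Firm A is indifferent in equilibrium, Firm A's expected payoff equals the payoff from either row against (1/4, 3/4). Using H: −3(1/4) + 5(3/4) = 3.

3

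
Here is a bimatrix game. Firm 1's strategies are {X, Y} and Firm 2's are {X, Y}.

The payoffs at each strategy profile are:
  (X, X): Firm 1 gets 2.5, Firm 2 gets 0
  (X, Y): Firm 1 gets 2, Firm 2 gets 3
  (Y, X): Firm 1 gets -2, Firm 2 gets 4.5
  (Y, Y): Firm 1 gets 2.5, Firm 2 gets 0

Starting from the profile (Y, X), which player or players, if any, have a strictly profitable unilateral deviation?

Firm 1

Firm 1 at (Y, X) earns -2; deviating to X yields 2.5 — a strict improvement.
Firm 2 earns 4.5; deviating to Y yields 0 — not better.
Only Firm 1 has a strictly profitable deviation.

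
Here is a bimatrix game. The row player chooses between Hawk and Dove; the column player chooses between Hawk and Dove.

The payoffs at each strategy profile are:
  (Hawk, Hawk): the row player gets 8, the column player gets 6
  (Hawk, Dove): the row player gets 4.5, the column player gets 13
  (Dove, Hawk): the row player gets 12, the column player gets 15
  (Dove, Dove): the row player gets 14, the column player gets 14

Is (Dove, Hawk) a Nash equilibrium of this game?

Yes

At (Dove, Hawk), the row player earns 12; switching to Hawk would give 8, so the row player has no profitable deviation.
The column player earns 15; switching to Dove would give 14, so the column player has no profitable deviation.
Neither player can gain by a unilateral deviation, so this profile is a Nash equilibrium.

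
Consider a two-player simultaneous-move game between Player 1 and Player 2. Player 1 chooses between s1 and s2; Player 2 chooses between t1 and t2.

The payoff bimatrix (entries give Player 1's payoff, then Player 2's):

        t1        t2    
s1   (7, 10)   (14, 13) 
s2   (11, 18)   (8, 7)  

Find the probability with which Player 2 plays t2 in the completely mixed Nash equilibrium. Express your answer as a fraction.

Let q be the probability that Player 2 plays t1. In a completely mixed equilibrium, Player 1 must be indifferent between s1 and s2.
Player 1's expected payoff from s1 is 7q + 14(1−q); from s2 it is 11q + 8(1−q).
Setting these equal: −7q + 14 = 3q + 8, so q = 3/5.
Therefore Player 2 plays t2 with probability 1 − 3/5 = 2/5.

2/5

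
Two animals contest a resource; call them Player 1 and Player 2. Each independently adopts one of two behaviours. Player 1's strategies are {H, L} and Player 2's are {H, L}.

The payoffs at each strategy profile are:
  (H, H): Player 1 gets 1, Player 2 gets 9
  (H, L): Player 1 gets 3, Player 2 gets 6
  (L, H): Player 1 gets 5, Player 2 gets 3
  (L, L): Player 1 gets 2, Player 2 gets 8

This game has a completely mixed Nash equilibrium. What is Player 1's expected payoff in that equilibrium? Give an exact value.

13/5

First find y, the probability Player 2 plays H, from Player 1's indifference between H and L: y + 3(1−y) = 5y + 2(1−y), giving y = 1/5.
Since Player 1 is indifferent in equilibrium, Player 1's expected payoff equals the payoff from either row against (1/5, 4/5). Using H: (1/5) + 3(4/5) = 13/5.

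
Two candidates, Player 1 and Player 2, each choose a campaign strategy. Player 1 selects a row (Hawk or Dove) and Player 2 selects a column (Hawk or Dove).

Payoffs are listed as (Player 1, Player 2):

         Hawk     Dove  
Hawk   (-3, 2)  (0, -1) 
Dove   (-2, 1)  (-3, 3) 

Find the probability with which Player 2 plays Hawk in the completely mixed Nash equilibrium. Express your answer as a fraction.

3/4

Let q be the probability that Player 2 plays Hawk. In a completely mixed equilibrium, Player 1 must be indifferent between Hawk and Dove.
Player 1's expected payoff from Hawk is −3q; from Dove it is −2q − 3(1−q).
Setting these equal: −3q = q − 3, so q = 3/4.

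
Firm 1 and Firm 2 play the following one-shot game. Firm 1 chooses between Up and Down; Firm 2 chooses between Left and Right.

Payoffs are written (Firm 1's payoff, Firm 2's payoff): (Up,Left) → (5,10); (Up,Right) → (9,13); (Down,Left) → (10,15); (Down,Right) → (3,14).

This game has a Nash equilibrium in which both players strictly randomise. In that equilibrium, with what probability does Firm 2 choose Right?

5/11

Let c be the probability that Firm 2 plays Left. In a completely mixed equilibrium, Firm 1 must be indifferent between Up and Down.
Firm 1's expected payoff from Up is 5c + 9(1−c); from Down it is 10c + 3(1−c).
Setting these equal: −4c + 9 = 7c + 3, so c = 6/11.
Therefore Firm 2 plays Right with probability 1 − 6/11 = 5/11.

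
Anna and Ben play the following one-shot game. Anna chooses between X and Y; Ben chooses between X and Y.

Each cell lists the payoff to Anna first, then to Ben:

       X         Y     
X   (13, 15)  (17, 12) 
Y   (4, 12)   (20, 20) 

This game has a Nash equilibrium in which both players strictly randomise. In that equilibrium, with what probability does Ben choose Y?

3/4

Let c be the probability that Ben plays X. In a completely mixed equilibrium, Anna must be indifferent between X and Y.
Anna's expected payoff from X is 13c + 17(1−c); from Y it is 4c + 20(1−c).
Setting these equal: −4c + 17 = −16c + 20, so c = 1/4.
Therefore Ben plays Y with probability 1 − 1/4 = 3/4.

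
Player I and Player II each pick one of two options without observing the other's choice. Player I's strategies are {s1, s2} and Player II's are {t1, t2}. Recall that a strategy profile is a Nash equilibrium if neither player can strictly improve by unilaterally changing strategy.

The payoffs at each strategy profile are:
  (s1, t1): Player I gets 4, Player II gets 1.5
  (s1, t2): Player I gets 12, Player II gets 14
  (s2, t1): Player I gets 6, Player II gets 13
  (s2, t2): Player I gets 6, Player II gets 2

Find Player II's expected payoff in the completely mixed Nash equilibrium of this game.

358/47

First find p, the probability Player I plays s1, from Player II's indifference between t1 and t2: 1.5p + 13(1−p) = 14p + 2(1−p), giving p = 22/47.
Since Player II is indifferent in equilibrium, Player II's expected payoff equals the payoff from either column against (22/47, 25/47). Using t1: 1.5(22/47) + 13(25/47) = 358/47.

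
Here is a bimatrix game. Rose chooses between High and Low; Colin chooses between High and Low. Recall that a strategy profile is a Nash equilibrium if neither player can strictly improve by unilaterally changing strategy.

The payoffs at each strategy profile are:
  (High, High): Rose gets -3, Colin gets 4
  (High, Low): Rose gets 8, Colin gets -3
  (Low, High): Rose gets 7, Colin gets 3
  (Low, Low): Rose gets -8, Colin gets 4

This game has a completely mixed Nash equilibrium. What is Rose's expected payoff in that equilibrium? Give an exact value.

16/13

First find q, the probability Colin plays High, from Rose's indifference between High and Low: −3q + 8(1−q) = 7q − 8(1−q), giving q = 8/13.
Since Rose is indifferent in equilibrium, Rose's expected payoff equals the payoff from either row against (8/13, 5/13). Using High: −3(8/13) + 8(5/13) = 16/13.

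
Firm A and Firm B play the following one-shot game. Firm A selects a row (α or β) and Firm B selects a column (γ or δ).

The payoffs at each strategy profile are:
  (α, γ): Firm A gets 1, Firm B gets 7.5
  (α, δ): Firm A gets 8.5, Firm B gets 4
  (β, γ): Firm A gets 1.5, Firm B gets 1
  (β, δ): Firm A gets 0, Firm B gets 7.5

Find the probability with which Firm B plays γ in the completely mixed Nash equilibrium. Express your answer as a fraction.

Let q be the probability that Firm B plays γ. In a completely mixed equilibrium, Firm A must be indifferent between α and β.
Firm A's expected payoff from α is q + 8.5(1−q); from β it is 1.5q.
Setting these equal: −7.5q + 8.5 = 1.5q, so q = 17/18.

17/18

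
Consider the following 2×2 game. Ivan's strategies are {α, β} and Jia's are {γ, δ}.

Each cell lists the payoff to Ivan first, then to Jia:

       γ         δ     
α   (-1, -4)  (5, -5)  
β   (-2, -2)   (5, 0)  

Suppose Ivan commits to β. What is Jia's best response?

δ

Against β, Jia earns -2 from γ and 0 from δ.
So δ is the best response.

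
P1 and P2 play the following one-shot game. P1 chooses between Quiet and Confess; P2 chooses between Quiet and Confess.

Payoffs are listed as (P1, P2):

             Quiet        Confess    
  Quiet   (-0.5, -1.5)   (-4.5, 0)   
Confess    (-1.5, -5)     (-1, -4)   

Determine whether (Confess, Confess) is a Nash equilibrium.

Yes

At (Confess, Confess), P1 earns -1; switching to Quiet would give -4.5, so P1 has no profitable deviation.
P2 earns -4; switching to Quiet would give -5, so P2 has no profitable deviation.
Neither player can gain by a unilateral deviation, so this profile is a Nash equilibrium.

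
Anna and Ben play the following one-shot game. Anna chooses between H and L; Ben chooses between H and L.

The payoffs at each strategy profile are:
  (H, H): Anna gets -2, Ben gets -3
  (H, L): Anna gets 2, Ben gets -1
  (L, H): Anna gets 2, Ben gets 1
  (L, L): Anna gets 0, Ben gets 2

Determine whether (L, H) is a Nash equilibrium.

At (L, H), Anna earns 2; switching to H would give -2, so Anna has no profitable deviation.
Ben earns 1; switching to L would give 2, so Ben would deviate.
Since at least one player can profitably deviate, this is not a Nash equilibrium.

No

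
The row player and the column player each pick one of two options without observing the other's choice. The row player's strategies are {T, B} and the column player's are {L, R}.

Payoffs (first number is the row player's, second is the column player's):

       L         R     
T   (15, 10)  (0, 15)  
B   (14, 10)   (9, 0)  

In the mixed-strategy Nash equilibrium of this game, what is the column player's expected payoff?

First find p, the probability the row player plays T, from the column player's indifference between L and R: 10p + 10(1−p) = 15p, giving p = 2/3.
Since the column player is indifferent in equilibrium, the column player's expected payoff equals the payoff from either column against (2/3, 1/3). Using L: 10(2/3) + 10(1/3) = 10.

10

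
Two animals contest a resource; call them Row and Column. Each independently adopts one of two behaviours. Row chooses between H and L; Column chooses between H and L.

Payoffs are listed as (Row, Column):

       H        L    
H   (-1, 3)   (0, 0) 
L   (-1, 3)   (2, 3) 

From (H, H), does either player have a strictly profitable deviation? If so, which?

Neither

Row at (H, H) earns -1; deviating to L yields -1 — not better.
Column earns 3; deviating to L yields 0 — not better.
Neither player can strictly improve; the profile is a Nash equilibrium.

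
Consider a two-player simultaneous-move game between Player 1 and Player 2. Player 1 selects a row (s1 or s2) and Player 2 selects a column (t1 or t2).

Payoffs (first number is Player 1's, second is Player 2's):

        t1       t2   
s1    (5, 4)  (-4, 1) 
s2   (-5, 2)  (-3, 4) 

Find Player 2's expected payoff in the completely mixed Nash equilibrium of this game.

First find p, the probability Player 1 plays s1, from Player 2's indifference between t1 and t2: 4p + 2(1−p) = p + 4(1−p), giving p = 2/5.
Since Player 2 is indifferent in equilibrium, Player 2's expected payoff equals the payoff from either column against (2/5, 3/5). Using t1: 4(2/5) + 2(3/5) = 14/5.

14/5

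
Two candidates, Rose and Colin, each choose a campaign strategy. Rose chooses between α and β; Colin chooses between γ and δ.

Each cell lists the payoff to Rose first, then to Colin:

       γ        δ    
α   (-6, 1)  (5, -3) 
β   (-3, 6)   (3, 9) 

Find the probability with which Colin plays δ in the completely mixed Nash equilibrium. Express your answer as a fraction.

3/5

Let y be the probability that Colin plays γ. In a completely mixed equilibrium, Rose must be indifferent between α and β.
Rose's expected payoff from α is −6y + 5(1−y); from β it is −3y + 3(1−y).
Setting these equal: −11y + 5 = −6y + 3, so y = 2/5.
Therefore Colin plays δ with probability 1 − 2/5 = 3/5.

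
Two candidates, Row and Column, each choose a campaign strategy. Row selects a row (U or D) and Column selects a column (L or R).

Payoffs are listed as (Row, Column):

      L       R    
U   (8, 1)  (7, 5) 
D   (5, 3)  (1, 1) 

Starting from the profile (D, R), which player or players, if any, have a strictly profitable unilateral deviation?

Row at (D, R) earns 1; deviating to U yields 7 — a strict improvement.
Column earns 1; deviating to L yields 3 — a strict improvement.
Both Row and Column have strictly profitable deviations.

Both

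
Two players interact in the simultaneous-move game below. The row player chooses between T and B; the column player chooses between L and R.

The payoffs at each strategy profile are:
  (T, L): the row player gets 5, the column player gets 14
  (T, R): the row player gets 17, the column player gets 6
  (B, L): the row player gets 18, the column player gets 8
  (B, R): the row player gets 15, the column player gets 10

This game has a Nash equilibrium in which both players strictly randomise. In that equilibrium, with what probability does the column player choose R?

13/15

Let c be the probability that the column player plays L. In a completely mixed equilibrium, the row player must be indifferent between T and B.
The row player's expected payoff from T is 5c + 17(1−c); from B it is 18c + 15(1−c).
Setting these equal: −12c + 17 = 3c + 15, so c = 2/15.
Therefore the column player plays R with probability 1 − 2/15 = 13/15.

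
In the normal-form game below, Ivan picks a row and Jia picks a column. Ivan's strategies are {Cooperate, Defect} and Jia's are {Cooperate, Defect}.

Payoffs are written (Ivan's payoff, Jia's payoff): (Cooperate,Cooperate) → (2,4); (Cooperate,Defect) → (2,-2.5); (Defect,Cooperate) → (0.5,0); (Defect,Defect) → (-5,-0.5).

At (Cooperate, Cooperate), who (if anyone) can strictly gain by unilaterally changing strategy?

Ivan at (Cooperate, Cooperate) earns 2; deviating to Defect yields 0.5 — not better.
Jia earns 4; deviating to Defect yields -2.5 — not better.
Neither player can strictly improve; the profile is a Nash equilibrium.

Neither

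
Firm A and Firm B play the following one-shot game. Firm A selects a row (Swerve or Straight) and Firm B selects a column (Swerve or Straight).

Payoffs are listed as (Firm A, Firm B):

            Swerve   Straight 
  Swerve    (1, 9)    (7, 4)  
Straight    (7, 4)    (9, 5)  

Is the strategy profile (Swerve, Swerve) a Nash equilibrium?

No

At (Swerve, Swerve), Firm A earns 1; switching to Straight would give 7, so Firm A would deviate.
Firm B earns 9; switching to Straight would give 4, so Firm B has no profitable deviation.
Since at least one player can profitably deviate, this is not a Nash equilibrium.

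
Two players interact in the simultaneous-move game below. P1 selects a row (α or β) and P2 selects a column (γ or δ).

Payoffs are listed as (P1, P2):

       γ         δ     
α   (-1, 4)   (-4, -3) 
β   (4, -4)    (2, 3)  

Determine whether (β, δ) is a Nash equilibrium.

At (β, δ), P1 earns 2; switching to α would give -4, so P1 has no profitable deviation.
P2 earns 3; switching to γ would give -4, so P2 has no profitable deviation.
Neither player can gain by a unilateral deviation, so this profile is a Nash equilibrium.

Yes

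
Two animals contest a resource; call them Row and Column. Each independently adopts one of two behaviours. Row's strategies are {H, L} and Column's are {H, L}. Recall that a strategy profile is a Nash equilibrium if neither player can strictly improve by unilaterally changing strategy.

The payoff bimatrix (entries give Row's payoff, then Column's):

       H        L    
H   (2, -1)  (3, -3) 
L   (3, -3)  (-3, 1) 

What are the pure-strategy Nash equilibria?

none

(H, H): Row prefers L (3 > 2) — not an equilibrium.
(H, L): Column prefers H (-1 > -3) — not an equilibrium.
(L, H): Column prefers L (1 > -3) — not an equilibrium.
(L, L): Row prefers H (3 > -3) — not an equilibrium.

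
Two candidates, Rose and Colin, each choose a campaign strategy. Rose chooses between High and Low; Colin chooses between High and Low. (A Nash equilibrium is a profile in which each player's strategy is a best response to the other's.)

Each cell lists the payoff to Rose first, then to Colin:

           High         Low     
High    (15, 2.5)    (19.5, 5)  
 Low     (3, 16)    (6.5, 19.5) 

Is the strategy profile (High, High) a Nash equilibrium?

No

At (High, High), Rose earns 15; switching to Low would give 3, so Rose has no profitable deviation.
Colin earns 2.5; switching to Low would give 5, so Colin would deviate.
Since at least one player can profitably deviate, this is not a Nash equilibrium.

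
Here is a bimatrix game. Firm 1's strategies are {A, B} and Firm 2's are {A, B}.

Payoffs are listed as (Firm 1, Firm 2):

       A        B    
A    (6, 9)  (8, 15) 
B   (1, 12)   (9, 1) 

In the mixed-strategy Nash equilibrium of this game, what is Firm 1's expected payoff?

23/3

First find y, the probability Firm 2 plays A, from Firm 1's indifference between A and B: 6y + 8(1−y) = y + 9(1−y), giving y = 1/6.
Since Firm 1 is indifferent in equilibrium, Firm 1's expected payoff equals the payoff from either row against (1/6, 5/6). Using A: 6(1/6) + 8(5/6) = 23/3.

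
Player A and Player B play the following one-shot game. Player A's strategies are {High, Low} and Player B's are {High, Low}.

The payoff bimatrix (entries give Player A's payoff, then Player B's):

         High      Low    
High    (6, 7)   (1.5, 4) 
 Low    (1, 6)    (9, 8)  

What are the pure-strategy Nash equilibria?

(High, High) and (Low, Low)

(High, High): Player A gets 6 ≥ 1 from Low, and Player B gets 7 ≥ 4 from Low — Nash equilibrium.
(High, Low): Player A prefers Low (9 > 1.5); Player B prefers High (7 > 4) — not an equilibrium.
(Low, High): Player A prefers High (6 > 1); Player B prefers Low (8 > 6) — not an equilibrium.
(Low, Low): Player A gets 9 ≥ 1.5 from High, and Player B gets 8 ≥ 6 from High — Nash equilibrium.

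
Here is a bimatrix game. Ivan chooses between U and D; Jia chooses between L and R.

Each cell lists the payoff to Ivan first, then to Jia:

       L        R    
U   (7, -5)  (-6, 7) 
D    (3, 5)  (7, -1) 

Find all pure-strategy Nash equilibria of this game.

(U, L): Jia prefers R (7 > -5) — not an equilibrium.
(U, R): Ivan prefers D (7 > -6) — not an equilibrium.
(D, L): Ivan prefers U (7 > 3) — not an equilibrium.
(D, R): Jia prefers L (5 > -1) — not an equilibrium.

none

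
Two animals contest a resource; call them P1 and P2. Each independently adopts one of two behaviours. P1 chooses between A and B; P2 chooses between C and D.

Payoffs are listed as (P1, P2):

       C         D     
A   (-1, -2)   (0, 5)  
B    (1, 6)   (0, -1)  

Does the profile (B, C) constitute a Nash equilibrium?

Yes

At (B, C), P1 earns 1; switching to A would give -1, so P1 has no profitable deviation.
P2 earns 6; switching to D would give -1, so P2 has no profitable deviation.
Neither player can gain by a unilateral deviation, so this profile is a Nash equilibrium.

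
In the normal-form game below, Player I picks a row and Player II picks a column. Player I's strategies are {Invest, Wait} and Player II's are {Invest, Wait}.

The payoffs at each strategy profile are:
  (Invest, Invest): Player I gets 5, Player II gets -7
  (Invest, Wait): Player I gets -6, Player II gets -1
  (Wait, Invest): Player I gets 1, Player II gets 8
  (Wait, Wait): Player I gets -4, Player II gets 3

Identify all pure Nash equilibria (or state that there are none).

(Invest, Invest): Player II prefers Wait (-1 > -7) — not an equilibrium.
(Invest, Wait): Player I prefers Wait (-4 > -6) — not an equilibrium.
(Wait, Invest): Player I prefers Invest (5 > 1) — not an equilibrium.
(Wait, Wait): Player II prefers Invest (8 > 3) — not an equilibrium.

none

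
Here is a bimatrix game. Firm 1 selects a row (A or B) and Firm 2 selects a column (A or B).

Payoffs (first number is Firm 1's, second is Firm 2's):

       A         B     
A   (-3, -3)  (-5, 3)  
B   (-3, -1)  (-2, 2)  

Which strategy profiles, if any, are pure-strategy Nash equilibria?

(B, B)

(A, A): Firm 2 prefers B (3 > -3) — not an equilibrium.
(A, B): Firm 1 prefers B (-2 > -5) — not an equilibrium.
(B, A): Firm 2 prefers B (2 > -1) — not an equilibrium.
(B, B): Firm 1 gets -2 ≥ -5 from A, and Firm 2 gets 2 ≥ -1 from A — Nash equilibrium.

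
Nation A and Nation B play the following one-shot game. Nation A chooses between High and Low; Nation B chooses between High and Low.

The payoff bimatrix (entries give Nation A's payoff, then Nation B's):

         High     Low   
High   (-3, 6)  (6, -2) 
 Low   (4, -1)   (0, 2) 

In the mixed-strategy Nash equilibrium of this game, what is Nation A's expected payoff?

24/13

First find q, the probability Nation B plays High, from Nation A's indifference between High and Low: −3q + 6(1−q) = 4q, giving q = 6/13.
Since Nation A is indifferent in equilibrium, Nation A's expected payoff equals the payoff from either row against (6/13, 7/13). Using High: −3(6/13) + 6(7/13) = 24/13.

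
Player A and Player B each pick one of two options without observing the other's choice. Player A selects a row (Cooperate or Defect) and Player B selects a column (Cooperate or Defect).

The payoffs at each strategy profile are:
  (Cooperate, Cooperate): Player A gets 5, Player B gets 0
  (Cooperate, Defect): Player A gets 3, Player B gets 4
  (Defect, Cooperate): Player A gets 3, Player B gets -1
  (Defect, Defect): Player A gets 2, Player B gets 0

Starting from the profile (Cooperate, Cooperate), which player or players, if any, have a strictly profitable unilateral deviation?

Player B

Player A at (Cooperate, Cooperate) earns 5; deviating to Defect yields 3 — not better.
Player B earns 0; deviating to Defect yields 4 — a strict improvement.
Only Player B has a strictly profitable deviation.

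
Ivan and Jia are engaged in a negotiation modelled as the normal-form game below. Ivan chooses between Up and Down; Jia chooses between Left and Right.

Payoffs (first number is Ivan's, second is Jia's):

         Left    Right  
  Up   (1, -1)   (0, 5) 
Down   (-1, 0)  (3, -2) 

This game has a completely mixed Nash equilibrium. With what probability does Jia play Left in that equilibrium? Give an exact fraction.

3/5

Let c be the probability that Jia plays Left. In a completely mixed equilibrium, Ivan must be indifferent between Up and Down.
Ivan's expected payoff from Up is c; from Down it is −c + 3(1−c).
Setting these equal: c = −4c + 3, so c = 3/5.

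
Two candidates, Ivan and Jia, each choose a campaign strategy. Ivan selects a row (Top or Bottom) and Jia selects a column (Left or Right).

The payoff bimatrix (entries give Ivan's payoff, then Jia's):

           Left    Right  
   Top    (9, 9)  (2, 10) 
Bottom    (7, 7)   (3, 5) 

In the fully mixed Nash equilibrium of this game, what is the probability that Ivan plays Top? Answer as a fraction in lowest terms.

Let x be the probability that Ivan plays Top. In a completely mixed equilibrium, Jia must be indifferent between Left and Right.
Jia's expected payoff from Left is 9x + 7(1−x); from Right it is 10x + 5(1−x).
Setting these equal: 2x + 7 = 5x + 5, so x = 2/3.

2/3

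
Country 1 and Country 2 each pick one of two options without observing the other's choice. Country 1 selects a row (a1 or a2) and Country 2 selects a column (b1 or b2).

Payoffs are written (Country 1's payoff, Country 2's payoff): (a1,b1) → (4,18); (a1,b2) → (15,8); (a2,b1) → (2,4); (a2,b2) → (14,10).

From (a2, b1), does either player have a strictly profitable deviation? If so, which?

Both

Country 1 at (a2, b1) earns 2; deviating to a1 yields 4 — a strict improvement.
Country 2 earns 4; deviating to b2 yields 10 — a strict improvement.
Both Country 1 and Country 2 have strictly profitable deviations.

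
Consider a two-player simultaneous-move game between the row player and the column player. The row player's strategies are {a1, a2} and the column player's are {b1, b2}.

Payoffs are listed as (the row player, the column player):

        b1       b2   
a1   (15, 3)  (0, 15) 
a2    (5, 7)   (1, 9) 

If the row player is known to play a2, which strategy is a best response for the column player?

b2

Against a2, the column player earns 7 from b1 and 9 from b2.
So b2 is the best response.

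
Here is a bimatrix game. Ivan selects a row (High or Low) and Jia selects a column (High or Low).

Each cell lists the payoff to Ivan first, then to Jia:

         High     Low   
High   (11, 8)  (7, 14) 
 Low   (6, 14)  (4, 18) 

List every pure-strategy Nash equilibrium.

(High, Low)

(High, High): Jia prefers Low (14 > 8) — not an equilibrium.
(High, Low): Ivan gets 7 ≥ 4 from Low, and Jia gets 14 ≥ 8 from High — Nash equilibrium.
(Low, High): Ivan prefers High (11 > 6); Jia prefers Low (18 > 14) — not an equilibrium.
(Low, Low): Ivan prefers High (7 > 4) — not an equilibrium.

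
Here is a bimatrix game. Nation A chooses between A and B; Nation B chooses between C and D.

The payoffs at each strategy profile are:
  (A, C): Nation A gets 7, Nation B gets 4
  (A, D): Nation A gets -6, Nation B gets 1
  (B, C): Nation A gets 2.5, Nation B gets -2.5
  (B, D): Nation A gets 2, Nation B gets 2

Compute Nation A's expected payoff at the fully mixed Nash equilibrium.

58/25

First find q, the probability Nation B plays C, from Nation A's indifference between A and B: 7q − 6(1−q) = 2.5q + 2(1−q), giving q = 16/25.
Since Nation A is indifferent in equilibrium, Nation A's expected payoff equals the payoff from either row against (16/25, 9/25). Using A: 7(16/25) − 6(9/25) = 58/25.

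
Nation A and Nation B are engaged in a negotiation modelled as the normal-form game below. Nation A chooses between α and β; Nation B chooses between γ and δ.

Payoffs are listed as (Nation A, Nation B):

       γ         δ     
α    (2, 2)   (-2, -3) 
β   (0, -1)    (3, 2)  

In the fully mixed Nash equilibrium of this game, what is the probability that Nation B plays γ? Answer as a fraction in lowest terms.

Let c be the probability that Nation B plays γ. In a completely mixed equilibrium, Nation A must be indifferent between α and β.
Nation A's expected payoff from α is 2c − 2(1−c); from β it is 3(1−c).
Setting these equal: 4c − 2 = −3c + 3, so c = 5/7.

5/7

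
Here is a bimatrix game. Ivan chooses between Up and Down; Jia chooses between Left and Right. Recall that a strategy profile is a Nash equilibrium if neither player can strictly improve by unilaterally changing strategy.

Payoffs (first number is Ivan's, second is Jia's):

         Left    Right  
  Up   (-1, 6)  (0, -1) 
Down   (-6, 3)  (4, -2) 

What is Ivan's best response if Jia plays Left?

Up

Against Left, Ivan earns -1 from Up and -6 from Down.
So Up is the best response.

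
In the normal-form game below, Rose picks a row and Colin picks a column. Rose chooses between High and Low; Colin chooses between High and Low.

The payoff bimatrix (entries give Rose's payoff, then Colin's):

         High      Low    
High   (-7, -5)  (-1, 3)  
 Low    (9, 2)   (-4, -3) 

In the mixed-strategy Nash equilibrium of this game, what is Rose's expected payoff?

-37/19

First find q, the probability Colin plays High, from Rose's indifference between High and Low: −7q − (1−q) = 9q − 4(1−q), giving q = 3/19.
Since Rose is indifferent in equilibrium, Rose's expected payoff equals the payoff from either row against (3/19, 16/19). Using High: −7(3/19) − (16/19) = -37/19.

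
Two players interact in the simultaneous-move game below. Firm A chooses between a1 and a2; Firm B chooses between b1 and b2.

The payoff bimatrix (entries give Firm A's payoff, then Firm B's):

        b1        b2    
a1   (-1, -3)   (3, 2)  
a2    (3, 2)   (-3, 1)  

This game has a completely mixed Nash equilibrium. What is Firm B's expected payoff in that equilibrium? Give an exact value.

First find x, the probability Firm A plays a1, from Firm B's indifference between b1 and b2: −3x + 2(1−x) = 2x + (1−x), giving x = 1/6.
Since Firm B is indifferent in equilibrium, Firm B's expected payoff equals the payoff from either column against (1/6, 5/6). Using b1: −3(1/6) + 2(5/6) = 7/6.

7/6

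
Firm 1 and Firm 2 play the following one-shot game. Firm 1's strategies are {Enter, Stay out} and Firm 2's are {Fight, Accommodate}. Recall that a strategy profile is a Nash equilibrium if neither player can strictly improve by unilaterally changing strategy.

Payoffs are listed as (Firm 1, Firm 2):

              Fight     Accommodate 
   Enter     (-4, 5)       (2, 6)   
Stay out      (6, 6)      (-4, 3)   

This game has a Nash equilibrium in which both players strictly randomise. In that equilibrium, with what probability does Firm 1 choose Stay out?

1/4

Let p be the probability that Firm 1 plays Enter. In a completely mixed equilibrium, Firm 2 must be indifferent between Fight and Accommodate.
Firm 2's expected payoff from Fight is 5p + 6(1−p); from Accommodate it is 6p + 3(1−p).
Setting these equal: −p + 6 = 3p + 3, so p = 3/4.
Therefore Firm 1 plays Stay out with probability 1 − 3/4 = 1/4.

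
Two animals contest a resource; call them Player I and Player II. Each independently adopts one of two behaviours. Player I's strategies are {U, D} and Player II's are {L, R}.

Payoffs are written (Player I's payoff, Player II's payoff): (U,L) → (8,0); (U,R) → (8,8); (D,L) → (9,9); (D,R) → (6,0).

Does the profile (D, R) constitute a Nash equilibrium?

No

At (D, R), Player I earns 6; switching to U would give 8, so Player I would deviate.
Player II earns 0; switching to L would give 9, so Player II would deviate.
Since at least one player can profitably deviate, this is not a Nash equilibrium.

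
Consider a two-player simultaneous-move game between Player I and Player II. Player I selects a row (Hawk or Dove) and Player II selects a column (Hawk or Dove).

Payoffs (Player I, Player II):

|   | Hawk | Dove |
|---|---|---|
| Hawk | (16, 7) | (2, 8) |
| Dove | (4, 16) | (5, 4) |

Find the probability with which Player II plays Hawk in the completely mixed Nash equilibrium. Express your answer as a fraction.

Let c be the probability that Player II plays Hawk. In a completely mixed equilibrium, Player I must be indifferent between Hawk and Dove.
Player I's expected payoff from Hawk is 16c + 2(1−c); from Dove it is 4c + 5(1−c).
Setting these equal: 14c + 2 = −c + 5, so c = 1/5.

1/5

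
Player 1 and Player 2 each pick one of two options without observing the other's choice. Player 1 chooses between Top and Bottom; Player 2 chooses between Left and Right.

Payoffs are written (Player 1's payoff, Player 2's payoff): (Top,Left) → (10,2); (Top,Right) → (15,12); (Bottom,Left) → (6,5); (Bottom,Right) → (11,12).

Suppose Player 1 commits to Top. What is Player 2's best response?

Against Top, Player 2 earns 2 from Left and 12 from Right.
So Right is the best response.

Right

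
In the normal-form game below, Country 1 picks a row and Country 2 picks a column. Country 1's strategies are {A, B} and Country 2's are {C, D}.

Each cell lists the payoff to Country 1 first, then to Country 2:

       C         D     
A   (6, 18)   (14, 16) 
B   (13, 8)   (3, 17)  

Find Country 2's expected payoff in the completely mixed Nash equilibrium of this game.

178/11

First find x, the probability Country 1 plays A, from Country 2's indifference between C and D: 18x + 8(1−x) = 16x + 17(1−x), giving x = 9/11.
Since Country 2 is indifferent in equilibrium, Country 2's expected payoff equals the payoff from either column against (9/11, 2/11). Using C: 18(9/11) + 8(2/11) = 178/11.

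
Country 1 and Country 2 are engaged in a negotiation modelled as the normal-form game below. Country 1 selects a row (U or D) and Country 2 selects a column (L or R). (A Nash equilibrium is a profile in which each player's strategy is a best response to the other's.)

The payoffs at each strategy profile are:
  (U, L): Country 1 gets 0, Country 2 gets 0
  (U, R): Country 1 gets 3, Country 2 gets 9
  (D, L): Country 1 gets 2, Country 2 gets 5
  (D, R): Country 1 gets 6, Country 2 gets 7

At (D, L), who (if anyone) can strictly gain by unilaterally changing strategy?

Country 1 at (D, L) earns 2; deviating to U yields 0 — not better.
Country 2 earns 5; deviating to R yields 7 — a strict improvement.
Only Country 2 has a strictly profitable deviation.

Country 2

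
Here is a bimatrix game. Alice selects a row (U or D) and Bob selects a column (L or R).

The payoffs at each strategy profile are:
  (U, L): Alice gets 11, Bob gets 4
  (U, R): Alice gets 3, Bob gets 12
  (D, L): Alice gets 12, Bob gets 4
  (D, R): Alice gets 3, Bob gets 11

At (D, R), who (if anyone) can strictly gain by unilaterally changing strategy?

Alice at (D, R) earns 3; deviating to U yields 3 — not better.
Bob earns 11; deviating to L yields 4 — not better.
Neither player can strictly improve; the profile is a Nash equilibrium.

Neither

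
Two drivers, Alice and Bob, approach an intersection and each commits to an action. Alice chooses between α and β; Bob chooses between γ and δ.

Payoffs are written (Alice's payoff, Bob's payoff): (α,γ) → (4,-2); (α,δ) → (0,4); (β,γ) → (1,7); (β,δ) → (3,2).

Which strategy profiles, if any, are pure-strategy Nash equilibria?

none

(α, γ): Bob prefers δ (4 > -2) — not an equilibrium.
(α, δ): Alice prefers β (3 > 0) — not an equilibrium.
(β, γ): Alice prefers α (4 > 1) — not an equilibrium.
(β, δ): Bob prefers γ (7 > 2) — not an equilibrium.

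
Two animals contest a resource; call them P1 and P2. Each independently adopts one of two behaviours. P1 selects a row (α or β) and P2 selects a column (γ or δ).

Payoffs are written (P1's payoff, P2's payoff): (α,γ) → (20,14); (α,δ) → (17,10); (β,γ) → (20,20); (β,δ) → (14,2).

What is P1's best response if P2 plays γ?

Against γ, P1 earns 20 from α and 20 from β.
So either strategy is a best response.

either — both α and β are best responses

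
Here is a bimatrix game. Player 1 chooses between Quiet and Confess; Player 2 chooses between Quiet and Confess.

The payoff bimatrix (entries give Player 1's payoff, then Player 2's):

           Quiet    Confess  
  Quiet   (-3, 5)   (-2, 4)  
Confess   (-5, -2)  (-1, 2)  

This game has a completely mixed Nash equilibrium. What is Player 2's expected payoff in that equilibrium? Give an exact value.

First find x, the probability Player 1 plays Quiet, from Player 2's indifference between Quiet and Confess: 5x − 2(1−x) = 4x + 2(1−x), giving x = 4/5.
Since Player 2 is indifferent in equilibrium, Player 2's expected payoff equals the payoff from either column against (4/5, 1/5). Using Quiet: 5(4/5) − 2(1/5) = 18/5.

18/5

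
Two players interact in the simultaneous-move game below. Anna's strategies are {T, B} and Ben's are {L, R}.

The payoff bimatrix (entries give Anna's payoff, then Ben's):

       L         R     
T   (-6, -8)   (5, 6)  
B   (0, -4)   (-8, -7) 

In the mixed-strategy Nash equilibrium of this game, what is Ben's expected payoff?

First find p, the probability Anna plays T, from Ben's indifference between L and R: −8p − 4(1−p) = 6p − 7(1−p), giving p = 3/17.
Since Ben is indifferent in equilibrium, Ben's expected payoff equals the payoff from either column against (3/17, 14/17). Using L: −8(3/17) − 4(14/17) = -80/17.

-80/17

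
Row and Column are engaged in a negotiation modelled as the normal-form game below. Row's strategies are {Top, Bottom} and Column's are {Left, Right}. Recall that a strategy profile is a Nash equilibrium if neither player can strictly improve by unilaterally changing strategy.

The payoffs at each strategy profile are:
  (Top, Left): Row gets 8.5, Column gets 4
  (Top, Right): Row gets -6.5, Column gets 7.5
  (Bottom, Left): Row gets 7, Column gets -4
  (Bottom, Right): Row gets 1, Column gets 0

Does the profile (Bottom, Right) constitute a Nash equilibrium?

At (Bottom, Right), Row earns 1; switching to Top would give -6.5, so Row has no profitable deviation.
Column earns 0; switching to Left would give -4, so Column has no profitable deviation.
Neither player can gain by a unilateral deviation, so this profile is a Nash equilibrium.

Yes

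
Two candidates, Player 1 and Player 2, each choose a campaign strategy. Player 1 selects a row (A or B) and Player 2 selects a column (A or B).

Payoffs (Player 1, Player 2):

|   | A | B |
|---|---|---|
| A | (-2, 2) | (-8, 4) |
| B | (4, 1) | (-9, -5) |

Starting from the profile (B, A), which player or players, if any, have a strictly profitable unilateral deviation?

Neither

Player 1 at (B, A) earns 4; deviating to A yields -2 — not better.
Player 2 earns 1; deviating to B yields -5 — not better.
Neither player can strictly improve; the profile is a Nash equilibrium.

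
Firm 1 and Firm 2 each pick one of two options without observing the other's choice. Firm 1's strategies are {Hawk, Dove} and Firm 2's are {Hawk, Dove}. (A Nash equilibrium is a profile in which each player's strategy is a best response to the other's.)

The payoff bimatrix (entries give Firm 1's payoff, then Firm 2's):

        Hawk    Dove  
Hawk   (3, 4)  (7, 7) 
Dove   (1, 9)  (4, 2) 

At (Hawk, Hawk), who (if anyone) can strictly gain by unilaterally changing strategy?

Firm 2

Firm 1 at (Hawk, Hawk) earns 3; deviating to Dove yields 1 — not better.
Firm 2 earns 4; deviating to Dove yields 7 — a strict improvement.
Only Firm 2 has a strictly profitable deviation.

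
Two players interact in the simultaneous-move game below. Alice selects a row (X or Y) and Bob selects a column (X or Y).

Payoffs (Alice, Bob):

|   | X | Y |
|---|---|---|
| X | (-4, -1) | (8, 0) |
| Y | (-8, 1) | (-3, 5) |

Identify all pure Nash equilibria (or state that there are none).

(X, X): Bob prefers Y (0 > -1) — not an equilibrium.
(X, Y): Alice gets 8 ≥ -3 from Y, and Bob gets 0 ≥ -1 from X — Nash equilibrium.
(Y, X): Alice prefers X (-4 > -8); Bob prefers Y (5 > 1) — not an equilibrium.
(Y, Y): Alice prefers X (8 > -3) — not an equilibrium.

(X, Y)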